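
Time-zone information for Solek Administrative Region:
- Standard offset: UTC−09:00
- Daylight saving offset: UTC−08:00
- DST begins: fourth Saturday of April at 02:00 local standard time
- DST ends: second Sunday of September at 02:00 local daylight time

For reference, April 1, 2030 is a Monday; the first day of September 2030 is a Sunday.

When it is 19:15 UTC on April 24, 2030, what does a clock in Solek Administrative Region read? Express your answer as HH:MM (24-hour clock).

10:15

1 April 2030 is a Monday, so the first Saturday is April 6 and the fourth is April 27.
1 September 2030 is a Sunday, so the first Sunday is September 1 and the second is September 8.
At the standard offset (UTC−09:00), 19:15 UTC − 9h = 10:15 Solek Administrative Region standard time.
The standard-time date in Solek Administrative Region, April 24, 2030, does not fall between 27 April and 8 September, so daylight saving is not in effect and Solek Administrative Region is at UTC−09:00.
19:15 UTC − 9h = 10:15 local.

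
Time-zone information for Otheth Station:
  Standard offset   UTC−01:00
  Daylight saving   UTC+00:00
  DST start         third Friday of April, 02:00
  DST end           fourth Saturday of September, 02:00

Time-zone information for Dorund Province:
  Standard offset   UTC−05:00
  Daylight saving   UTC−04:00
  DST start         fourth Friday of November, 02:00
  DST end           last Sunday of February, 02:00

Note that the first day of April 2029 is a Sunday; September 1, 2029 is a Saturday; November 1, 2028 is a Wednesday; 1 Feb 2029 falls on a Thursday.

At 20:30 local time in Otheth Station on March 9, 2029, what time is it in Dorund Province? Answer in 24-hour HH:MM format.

16:30

1 April 2029 is a Sunday, so the first Friday is April 6 and the third is April 20.
1 September 2029 is a Saturday, so the first Saturday is September 1 and the fourth is September 22.
March 9, 2029 does not fall between 20 April and 22 September, so daylight saving is not in effect and Otheth Station is at UTC−01:00.
20:30 Otheth Station + 1h = 21:30 UTC.
1 November 2028 is a Wednesday, so the first Friday is November 3 and the fourth is November 24.
1 February 2029 is a Thursday, so Sundays fall on 4, 11, 18, 25; the last is February 25.
At the standard offset (UTC−05:00), 21:30 UTC − 5h = 16:30 Dorund Province standard time.
The standard-time date in Dorund Province, March 9, 2029, is outside the daylight-saving period (24 November 2028 – 25 February 2029), so Dorund Province is on standard time, UTC−05:00.
21:30 UTC − 5h = 16:30 Dorund Province.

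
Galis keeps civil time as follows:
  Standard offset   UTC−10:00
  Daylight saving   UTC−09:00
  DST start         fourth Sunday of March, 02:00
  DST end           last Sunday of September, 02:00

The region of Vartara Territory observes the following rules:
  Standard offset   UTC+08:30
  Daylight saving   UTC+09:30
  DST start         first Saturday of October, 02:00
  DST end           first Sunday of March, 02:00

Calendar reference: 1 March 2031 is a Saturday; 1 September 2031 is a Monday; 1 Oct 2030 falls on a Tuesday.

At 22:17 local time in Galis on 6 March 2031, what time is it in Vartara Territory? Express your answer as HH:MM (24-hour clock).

16:47

1 March 2031 is a Saturday, so the first Sunday is March 2 and the fourth is March 23.
1 September 2031 is a Monday, so Sundays fall on 7, 14, 21, 28; the last is September 28.
6 March 2031 is outside the daylight-saving period (23 March – 28 September), so Galis is on standard time, UTC−10:00.
22:17 Galis + 10h = 08:17 UTC (rolling into the next day, 7 March 2031).
1 October 2030 is a Tuesday, so the first Saturday is October 5.
1 March 2031 is a Saturday, so the first Sunday is March 2.
At the standard offset (UTC+08:30), 08:17 UTC + 8h30m = 16:47 Vartara Territory standard time.
The standard-time date in Vartara Territory, 7 March 2031, is outside the daylight-saving period (5 October 2030 – 2 March 2031), so Vartara Territory is on standard time, UTC+08:30.
08:17 UTC + 8h30m = 16:47 Vartara Territory.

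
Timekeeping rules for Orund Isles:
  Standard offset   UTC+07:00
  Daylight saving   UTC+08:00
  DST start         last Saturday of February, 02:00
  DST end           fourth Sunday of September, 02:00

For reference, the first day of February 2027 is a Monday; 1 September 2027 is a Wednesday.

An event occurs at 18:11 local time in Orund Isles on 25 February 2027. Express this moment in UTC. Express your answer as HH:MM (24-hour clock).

11:11

1 February 2027 is a Monday, so Saturdays fall on 6, 13, 20, 27; the last is February 27.
1 September 2027 is a Wednesday, so the first Sunday is September 5 and the fourth is September 26.
Daylight saving runs 27 February – 26 September; 25 February 2027 is outside that window, so Orund Isles is on standard time at UTC+07:00.
18:11 local − 7h = 11:11 UTC.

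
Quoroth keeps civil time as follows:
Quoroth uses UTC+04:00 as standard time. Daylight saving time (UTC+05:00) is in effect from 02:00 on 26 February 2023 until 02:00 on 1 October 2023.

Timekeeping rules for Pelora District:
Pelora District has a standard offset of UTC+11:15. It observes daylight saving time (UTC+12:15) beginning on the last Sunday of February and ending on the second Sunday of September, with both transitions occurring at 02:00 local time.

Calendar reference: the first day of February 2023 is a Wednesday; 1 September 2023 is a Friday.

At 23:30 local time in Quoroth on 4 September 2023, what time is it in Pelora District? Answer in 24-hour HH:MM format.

06:45

4 September 2023 lies within the daylight-saving period (26 February – 1 October), so Quoroth is on daylight time, UTC+05:00.
23:30 Quoroth − 5h = 18:30 UTC.
1 February 2023 is a Wednesday, so Sundays fall on 5, 12, 19, 26; the last is February 26.
1 September 2023 is a Friday, so the first Sunday is September 3 and the second is September 10.
At the standard offset (UTC+11:15), 18:30 UTC + 11h15m = 05:45 Pelora District standard time (rolling into the next day, 5 September 2023).
The standard-time date in Pelora District, 5 September 2023, falls between 26 February and 10 September, so daylight saving is in effect and Pelora District is at UTC+12:15.
18:30 UTC + 12h15m = 06:45 Pelora District (rolling into the next day, 5 September 2023).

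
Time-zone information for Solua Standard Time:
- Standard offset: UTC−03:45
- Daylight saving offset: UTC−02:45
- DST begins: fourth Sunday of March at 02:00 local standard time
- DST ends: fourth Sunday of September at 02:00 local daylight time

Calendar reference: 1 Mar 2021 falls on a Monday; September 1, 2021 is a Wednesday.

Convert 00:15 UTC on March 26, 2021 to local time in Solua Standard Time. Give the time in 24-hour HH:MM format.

20:30

1 March 2021 is a Monday, so the first Sunday is March 7 and the fourth is March 28.
1 September 2021 is a Wednesday, so the first Sunday is September 5 and the fourth is September 26.
At the standard offset (UTC−03:45), 00:15 UTC − 3h45m = 20:30 Solua Standard Time standard time (rolling into the previous day, 25 March 2021).
The standard-time date in Solua Standard Time, March 25, 2021, does not fall between 28 March and 26 September, so daylight saving is not in effect and Solua Standard Time is at UTC−03:45.
00:15 UTC − 3h45m = 20:30 local (rolling into the previous day, 25 March 2021).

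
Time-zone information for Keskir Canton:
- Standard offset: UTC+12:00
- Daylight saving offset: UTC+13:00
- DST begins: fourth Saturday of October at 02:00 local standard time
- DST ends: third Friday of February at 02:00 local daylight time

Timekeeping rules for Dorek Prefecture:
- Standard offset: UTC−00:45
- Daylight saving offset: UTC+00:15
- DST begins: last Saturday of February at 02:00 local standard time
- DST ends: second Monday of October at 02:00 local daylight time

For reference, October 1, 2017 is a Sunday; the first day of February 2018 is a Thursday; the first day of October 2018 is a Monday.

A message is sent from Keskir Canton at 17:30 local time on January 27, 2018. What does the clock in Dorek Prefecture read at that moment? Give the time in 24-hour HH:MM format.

1 October 2017 is a Sunday, so the first Saturday is October 7 and the fourth is October 28.
1 February 2018 is a Thursday, so the first Friday is February 2 and the third is February 16.
January 27, 2018 falls between 28 October 2017 and 16 February 2018, so daylight saving is in effect and Keskir Canton is at UTC+13:00.
17:30 Keskir Canton − 13h = 04:30 UTC.
1 February 2018 is a Thursday, so Saturdays fall on 3, 10, 17, 24; the last is February 24.
1 October 2018 is a Monday, so the first Monday is October 1 and the second is October 8.
At the standard offset (UTC−00:45), 04:30 UTC − 0h45m = 03:45 Dorek Prefecture standard time.
The standard-time date in Dorek Prefecture, January 27, 2018, is outside the daylight-saving period (24 February – 8 October), so Dorek Prefecture is on standard time, UTC−00:45.
04:30 UTC − 0h45m = 03:45 Dorek Prefecture.

03:45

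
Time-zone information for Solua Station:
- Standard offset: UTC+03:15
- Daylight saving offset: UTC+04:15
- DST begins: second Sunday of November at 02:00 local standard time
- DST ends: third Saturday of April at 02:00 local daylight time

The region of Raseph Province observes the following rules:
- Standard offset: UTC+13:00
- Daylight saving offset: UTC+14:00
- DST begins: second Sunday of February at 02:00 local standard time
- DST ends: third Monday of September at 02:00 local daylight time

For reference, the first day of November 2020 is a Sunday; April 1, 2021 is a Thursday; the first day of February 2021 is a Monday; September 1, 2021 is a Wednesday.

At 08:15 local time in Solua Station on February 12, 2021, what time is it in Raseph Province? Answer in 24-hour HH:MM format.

17:00

1 November 2020 is a Sunday, so the first Sunday is November 1 and the second is November 8.
1 April 2021 is a Thursday, so the first Saturday is April 3 and the third is April 17.
Daylight saving runs 8 November 2020 – 17 April 2021; February 12, 2021 is inside that window, so Solua Station is at UTC+04:15.
08:15 Solua Station − 4h15m = 04:00 UTC.
1 February 2021 is a Monday, so the first Sunday is February 7 and the second is February 14.
1 September 2021 is a Wednesday, so the first Monday is September 6 and the third is September 20.
At the standard offset (UTC+13:00), 04:00 UTC + 13h = 17:00 Raseph Province standard time.
The standard-time date in Raseph Province, February 12, 2021, does not fall between 14 February and 20 September, so daylight saving is not in effect and Raseph Province is at UTC+13:00.
04:00 UTC + 13h = 17:00 Raseph Province.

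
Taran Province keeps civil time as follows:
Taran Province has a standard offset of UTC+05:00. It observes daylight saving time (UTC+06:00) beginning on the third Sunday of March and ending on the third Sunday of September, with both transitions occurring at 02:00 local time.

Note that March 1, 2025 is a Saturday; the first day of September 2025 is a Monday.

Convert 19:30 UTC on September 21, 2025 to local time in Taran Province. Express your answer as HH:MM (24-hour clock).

1 March 2025 is a Saturday, so the first Sunday is March 2 and the third is March 16.
1 September 2025 is a Monday, so the first Sunday is September 7 and the third is September 21.
At the standard offset (UTC+05:00), 19:30 UTC + 5h = 00:30 Taran Province standard time (rolling into the next day, 22 September 2025).
Daylight saving runs 16 March – 21 September; the standard-time date in Taran Province, September 22, 2025, is outside that window, so Taran Province is on standard time at UTC+05:00.
19:30 UTC + 5h = 00:30 local (rolling into the next day, 22 September 2025).

00:30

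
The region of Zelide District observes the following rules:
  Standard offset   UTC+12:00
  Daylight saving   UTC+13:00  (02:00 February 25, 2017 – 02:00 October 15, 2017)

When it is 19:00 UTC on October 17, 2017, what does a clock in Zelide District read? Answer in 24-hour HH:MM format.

At the standard offset (UTC+12:00), 19:00 UTC + 12h = 07:00 Zelide District standard time (rolling into the next day, 18 October 2017).
The standard-time date in Zelide District, October 18, 2017, does not fall between 25 February and 15 October, so daylight saving is not in effect and Zelide District is at UTC+12:00.
19:00 UTC + 12h = 07:00 local (rolling into the next day, 18 October 2017).

07:00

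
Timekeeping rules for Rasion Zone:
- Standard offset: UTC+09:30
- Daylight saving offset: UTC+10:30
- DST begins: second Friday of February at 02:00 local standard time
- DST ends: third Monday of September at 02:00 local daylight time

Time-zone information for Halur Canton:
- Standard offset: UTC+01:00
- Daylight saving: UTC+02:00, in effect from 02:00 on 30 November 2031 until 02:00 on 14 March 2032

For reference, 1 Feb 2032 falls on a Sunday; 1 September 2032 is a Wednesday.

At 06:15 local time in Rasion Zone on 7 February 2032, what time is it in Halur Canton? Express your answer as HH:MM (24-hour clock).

22:45

1 February 2032 is a Sunday, so the first Friday is February 6 and the second is February 13.
1 September 2032 is a Wednesday, so the first Monday is September 6 and the third is September 20.
7 February 2032 is outside the daylight-saving period (13 February – 20 September), so Rasion Zone is on standard time, UTC+09:30.
06:15 Rasion Zone − 9h30m = 20:45 UTC (rolling into the previous day, 6 February 2032).
At the standard offset (UTC+01:00), 20:45 UTC + 1h = 21:45 Halur Canton standard time.
The standard-time date in Halur Canton, 6 February 2032, lies within the daylight-saving period (30 November 2031 – 14 March 2032), so Halur Canton is on daylight time, UTC+02:00.
20:45 UTC + 2h = 22:45 Halur Canton.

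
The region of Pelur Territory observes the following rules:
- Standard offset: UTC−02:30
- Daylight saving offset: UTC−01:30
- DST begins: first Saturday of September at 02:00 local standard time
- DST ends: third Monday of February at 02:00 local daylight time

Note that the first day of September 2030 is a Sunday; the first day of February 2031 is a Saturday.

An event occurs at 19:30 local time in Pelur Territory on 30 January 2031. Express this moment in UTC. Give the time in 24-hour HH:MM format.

21:00

1 September 2030 is a Sunday, so the first Saturday is September 7.
1 February 2031 is a Saturday, so the first Monday is February 3 and the third is February 17.
30 January 2031 falls between 7 September 2030 and 17 February 2031, so daylight saving is in effect and Pelur Territory is at UTC−01:30.
19:30 local + 1h30m = 21:00 UTC.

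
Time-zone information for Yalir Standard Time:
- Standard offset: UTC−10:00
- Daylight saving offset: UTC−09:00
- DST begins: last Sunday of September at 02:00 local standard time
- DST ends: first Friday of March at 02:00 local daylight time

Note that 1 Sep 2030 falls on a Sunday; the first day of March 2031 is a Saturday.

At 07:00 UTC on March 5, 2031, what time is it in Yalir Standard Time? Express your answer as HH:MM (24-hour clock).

22:00

1 September 2030 is a Sunday, so Sundays fall on 1, 8, 15, 22, 29; the last is September 29.
1 March 2031 is a Saturday, so the first Friday is March 7.
At the standard offset (UTC−10:00), 07:00 UTC − 10h = 21:00 Yalir Standard Time standard time (rolling into the previous day, 4 March 2031).
The standard-time date in Yalir Standard Time, March 4, 2031, lies within the daylight-saving period (29 September 2030 – 7 March 2031), so Yalir Standard Time is on daylight time, UTC−09:00.
07:00 UTC − 9h = 22:00 local (rolling into the previous day, 4 March 2031).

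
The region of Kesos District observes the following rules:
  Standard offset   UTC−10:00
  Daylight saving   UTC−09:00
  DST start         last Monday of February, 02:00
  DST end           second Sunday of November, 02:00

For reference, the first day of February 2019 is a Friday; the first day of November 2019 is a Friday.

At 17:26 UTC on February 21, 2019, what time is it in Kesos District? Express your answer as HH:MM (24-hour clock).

1 February 2019 is a Friday, so Mondays fall on 4, 11, 18, 25; the last is February 25.
1 November 2019 is a Friday, so the first Sunday is November 3 and the second is November 10.
At the standard offset (UTC−10:00), 17:26 UTC − 10h = 07:26 Kesos District standard time.
The standard-time date in Kesos District, February 21, 2019, does not fall between 25 February and 10 November, so daylight saving is not in effect and Kesos District is at UTC−10:00.
17:26 UTC − 10h = 07:26 local.

07:26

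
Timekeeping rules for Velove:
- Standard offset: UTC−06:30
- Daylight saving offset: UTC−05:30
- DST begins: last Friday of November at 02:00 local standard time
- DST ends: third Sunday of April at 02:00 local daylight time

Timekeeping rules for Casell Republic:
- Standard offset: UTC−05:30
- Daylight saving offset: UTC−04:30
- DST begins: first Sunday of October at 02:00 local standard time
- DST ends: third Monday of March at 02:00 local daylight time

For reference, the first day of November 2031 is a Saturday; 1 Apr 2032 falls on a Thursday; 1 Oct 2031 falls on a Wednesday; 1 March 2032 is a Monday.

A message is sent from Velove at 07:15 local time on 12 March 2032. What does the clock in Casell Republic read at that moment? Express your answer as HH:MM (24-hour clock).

1 November 2031 is a Saturday, so Fridays fall on 7, 14, 21, 28; the last is November 28.
1 April 2032 is a Thursday, so the first Sunday is April 4 and the third is April 18.
Daylight saving runs 28 November 2031 – 18 April 2032; 12 March 2032 is inside that window, so Velove is at UTC−05:30.
07:15 Velove + 5h30m = 12:45 UTC.
1 October 2031 is a Wednesday, so the first Sunday is October 5.
1 March 2032 is a Monday, so the first Monday is March 1 and the third is March 15.
At the standard offset (UTC−05:30), 12:45 UTC − 5h30m = 07:15 Casell Republic standard time.
The standard-time date in Casell Republic, 12 March 2032, lies within the daylight-saving period (5 October 2031 – 15 March 2032), so Casell Republic is on daylight time, UTC−04:30.
12:45 UTC − 4h30m = 08:15 Casell Republic.

08:15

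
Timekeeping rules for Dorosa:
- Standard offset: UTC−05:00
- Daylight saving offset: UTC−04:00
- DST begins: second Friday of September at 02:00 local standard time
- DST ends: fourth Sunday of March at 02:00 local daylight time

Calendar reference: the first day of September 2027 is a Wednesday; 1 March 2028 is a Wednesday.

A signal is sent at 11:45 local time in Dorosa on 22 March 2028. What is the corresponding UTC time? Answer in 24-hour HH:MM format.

1 September 2027 is a Wednesday, so the first Friday is September 3 and the second is September 10.
1 March 2028 is a Wednesday, so the first Sunday is March 5 and the fourth is March 26.
22 March 2028 falls between 10 September 2027 and 26 March 2028, so daylight saving is in effect and Dorosa is at UTC−04:00.
11:45 local + 4h = 15:45 UTC.

15:45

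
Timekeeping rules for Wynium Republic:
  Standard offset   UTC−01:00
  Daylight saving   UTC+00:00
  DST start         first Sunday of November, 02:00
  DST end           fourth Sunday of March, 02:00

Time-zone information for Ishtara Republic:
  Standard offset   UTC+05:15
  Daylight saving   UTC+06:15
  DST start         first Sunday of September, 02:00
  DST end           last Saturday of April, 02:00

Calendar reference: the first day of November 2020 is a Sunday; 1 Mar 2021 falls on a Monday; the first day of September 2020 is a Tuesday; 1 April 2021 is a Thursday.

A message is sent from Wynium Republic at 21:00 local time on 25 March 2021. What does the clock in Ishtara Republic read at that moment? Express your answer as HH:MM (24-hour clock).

03:15

1 November 2020 is a Sunday, so the first Sunday is November 1.
1 March 2021 is a Monday, so the first Sunday is March 7 and the fourth is March 28.
25 March 2021 falls between 1 November 2020 and 28 March 2021, so daylight saving is in effect and Wynium Republic is at UTC+00:00.
21:00 Wynium Republic − 0h = 21:00 UTC.
1 September 2020 is a Tuesday, so the first Sunday is September 6.
1 April 2021 is a Thursday, so Saturdays fall on 3, 10, 17, 24; the last is April 24.
At the standard offset (UTC+05:15), 21:00 UTC + 5h15m = 02:15 Ishtara Republic standard time (rolling into the next day, 26 March 2021).
The standard-time date in Ishtara Republic, 26 March 2021, lies within the daylight-saving period (6 September 2020 – 24 April 2021), so Ishtara Republic is on daylight time, UTC+06:15.
21:00 UTC + 6h15m = 03:15 Ishtara Republic (rolling into the next day, 26 March 2021).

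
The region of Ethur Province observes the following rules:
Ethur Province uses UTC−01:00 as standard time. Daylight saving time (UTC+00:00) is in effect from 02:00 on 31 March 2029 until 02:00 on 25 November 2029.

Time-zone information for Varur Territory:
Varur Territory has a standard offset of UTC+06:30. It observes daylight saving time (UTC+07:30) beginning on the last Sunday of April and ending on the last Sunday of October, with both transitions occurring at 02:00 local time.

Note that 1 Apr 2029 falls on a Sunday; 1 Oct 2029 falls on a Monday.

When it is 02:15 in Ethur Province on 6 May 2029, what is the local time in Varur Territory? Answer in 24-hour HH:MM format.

09:45

6 May 2029 lies within the daylight-saving period (31 March – 25 November), so Ethur Province is on daylight time, UTC+00:00.
02:15 Ethur Province − 0h = 02:15 UTC.
1 April 2029 is a Sunday, so Sundays fall on 1, 8, 15, 22, 29; the last is April 29.
1 October 2029 is a Monday, so Sundays fall on 7, 14, 21, 28; the last is October 28.
At the standard offset (UTC+06:30), 02:15 UTC + 6h30m = 08:45 Varur Territory standard time.
The standard-time date in Varur Territory, 6 May 2029, falls between 29 April and 28 October, so daylight saving is in effect and Varur Territory is at UTC+07:30.
02:15 UTC + 7h30m = 09:45 Varur Territory.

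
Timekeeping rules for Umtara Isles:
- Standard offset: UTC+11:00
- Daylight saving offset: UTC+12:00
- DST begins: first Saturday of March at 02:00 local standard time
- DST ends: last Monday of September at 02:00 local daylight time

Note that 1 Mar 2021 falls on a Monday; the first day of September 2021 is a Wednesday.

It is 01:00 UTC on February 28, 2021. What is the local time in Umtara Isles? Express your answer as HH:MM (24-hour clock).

1 March 2021 is a Monday, so the first Saturday is March 6.
1 September 2021 is a Wednesday, so Mondays fall on 6, 13, 20, 27; the last is September 27.
At the standard offset (UTC+11:00), 01:00 UTC + 11h = 12:00 Umtara Isles standard time.
The standard-time date in Umtara Isles, February 28, 2021, is outside the daylight-saving period (6 March – 27 September), so Umtara Isles is on standard time, UTC+11:00.
01:00 UTC + 11h = 12:00 local.

12:00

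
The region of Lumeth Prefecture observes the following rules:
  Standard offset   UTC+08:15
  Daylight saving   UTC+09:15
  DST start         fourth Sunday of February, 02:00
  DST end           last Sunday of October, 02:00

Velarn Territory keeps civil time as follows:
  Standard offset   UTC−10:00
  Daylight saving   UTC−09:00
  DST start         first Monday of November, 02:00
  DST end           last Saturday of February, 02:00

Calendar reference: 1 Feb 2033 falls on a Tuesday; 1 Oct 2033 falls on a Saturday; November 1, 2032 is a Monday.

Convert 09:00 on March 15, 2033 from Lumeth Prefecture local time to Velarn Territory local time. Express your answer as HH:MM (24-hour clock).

13:45

1 February 2033 is a Tuesday, so the first Sunday is February 6 and the fourth is February 27.
1 October 2033 is a Saturday, so Sundays fall on 2, 9, 16, 23, 30; the last is October 30.
March 15, 2033 lies within the daylight-saving period (27 February – 30 October), so Lumeth Prefecture is on daylight time, UTC+09:15.
09:00 Lumeth Prefecture − 9h15m = 23:45 UTC (rolling into the previous day, 14 March 2033).
1 November 2032 is a Monday, so the first Monday is November 1.
1 February 2033 is a Tuesday, so Saturdays fall on 5, 12, 19, 26; the last is February 26.
At the standard offset (UTC−10:00), 23:45 UTC − 10h = 13:45 Velarn Territory standard time.
The standard-time date in Velarn Territory, March 14, 2033, is outside the daylight-saving period (1 November 2032 – 26 February 2033), so Velarn Territory is on standard time, UTC−10:00.
23:45 UTC − 10h = 13:45 Velarn Territory.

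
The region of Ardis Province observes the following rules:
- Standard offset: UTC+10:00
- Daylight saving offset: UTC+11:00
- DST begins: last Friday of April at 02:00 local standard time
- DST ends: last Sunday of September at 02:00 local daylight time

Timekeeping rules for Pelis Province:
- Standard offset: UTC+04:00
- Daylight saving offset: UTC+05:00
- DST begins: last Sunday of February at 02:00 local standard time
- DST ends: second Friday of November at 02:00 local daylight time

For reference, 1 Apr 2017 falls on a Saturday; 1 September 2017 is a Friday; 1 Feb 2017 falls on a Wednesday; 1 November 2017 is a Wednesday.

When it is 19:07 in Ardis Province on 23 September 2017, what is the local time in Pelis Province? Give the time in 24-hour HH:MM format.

1 April 2017 is a Saturday, so Fridays fall on 7, 14, 21, 28; the last is April 28.
1 September 2017 is a Friday, so Sundays fall on 3, 10, 17, 24; the last is September 24.
23 September 2017 falls between 28 April and 24 September, so daylight saving is in effect and Ardis Province is at UTC+11:00.
19:07 Ardis Province − 11h = 08:07 UTC.
1 February 2017 is a Wednesday, so Sundays fall on 5, 12, 19, 26; the last is February 26.
1 November 2017 is a Wednesday, so the first Friday is November 3 and the second is November 10.
At the standard offset (UTC+04:00), 08:07 UTC + 4h = 12:07 Pelis Province standard time.
Daylight saving runs 26 February – 10 November; the standard-time date in Pelis Province, 23 September 2017, is inside that window, so Pelis Province is at UTC+05:00.
08:07 UTC + 5h = 13:07 Pelis Province.

13:07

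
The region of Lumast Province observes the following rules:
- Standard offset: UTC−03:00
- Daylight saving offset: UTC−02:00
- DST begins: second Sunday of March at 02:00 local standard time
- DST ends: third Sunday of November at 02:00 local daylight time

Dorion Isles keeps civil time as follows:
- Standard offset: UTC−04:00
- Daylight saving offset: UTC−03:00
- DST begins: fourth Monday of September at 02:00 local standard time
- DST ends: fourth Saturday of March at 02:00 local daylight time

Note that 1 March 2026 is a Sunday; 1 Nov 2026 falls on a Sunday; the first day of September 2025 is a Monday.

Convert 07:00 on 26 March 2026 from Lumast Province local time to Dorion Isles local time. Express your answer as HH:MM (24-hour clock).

06:00

1 March 2026 is a Sunday, so the first Sunday is March 1 and the second is March 8.
1 November 2026 is a Sunday, so the first Sunday is November 1 and the third is November 15.
Daylight saving runs 8 March – 15 November; 26 March 2026 is inside that window, so Lumast Province is at UTC−02:00.
07:00 Lumast Province + 2h = 09:00 UTC.
1 September 2025 is a Monday, so the first Monday is September 1 and the fourth is September 22.
1 March 2026 is a Sunday, so the first Saturday is March 7 and the fourth is March 28.
At the standard offset (UTC−04:00), 09:00 UTC − 4h = 05:00 Dorion Isles standard time.
Daylight saving runs 22 September 2025 – 28 March 2026; the standard-time date in Dorion Isles, 26 March 2026, is inside that window, so Dorion Isles is at UTC−03:00.
09:00 UTC − 3h = 06:00 Dorion Isles.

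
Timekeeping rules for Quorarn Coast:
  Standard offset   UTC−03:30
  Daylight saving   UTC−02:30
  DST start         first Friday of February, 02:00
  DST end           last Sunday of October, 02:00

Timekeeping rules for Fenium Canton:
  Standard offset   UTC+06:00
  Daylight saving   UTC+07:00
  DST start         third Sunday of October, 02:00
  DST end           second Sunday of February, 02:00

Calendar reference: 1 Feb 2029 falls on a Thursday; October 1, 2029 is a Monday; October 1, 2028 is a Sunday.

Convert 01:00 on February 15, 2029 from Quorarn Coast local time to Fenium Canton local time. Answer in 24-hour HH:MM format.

09:30

1 February 2029 is a Thursday, so the first Friday is February 2.
1 October 2029 is a Monday, so Sundays fall on 7, 14, 21, 28; the last is October 28.
February 15, 2029 falls between 2 February and 28 October, so daylight saving is in effect and Quorarn Coast is at UTC−02:30.
01:00 Quorarn Coast + 2h30m = 03:30 UTC.
1 October 2028 is a Sunday, so the first Sunday is October 1 and the third is October 15.
1 February 2029 is a Thursday, so the first Sunday is February 4 and the second is February 11.
At the standard offset (UTC+06:00), 03:30 UTC + 6h = 09:30 Fenium Canton standard time.
Daylight saving runs 15 October 2028 – 11 February 2029; the standard-time date in Fenium Canton, February 15, 2029, is outside that window, so Fenium Canton is on standard time at UTC+06:00.
03:30 UTC + 6h = 09:30 Fenium Canton.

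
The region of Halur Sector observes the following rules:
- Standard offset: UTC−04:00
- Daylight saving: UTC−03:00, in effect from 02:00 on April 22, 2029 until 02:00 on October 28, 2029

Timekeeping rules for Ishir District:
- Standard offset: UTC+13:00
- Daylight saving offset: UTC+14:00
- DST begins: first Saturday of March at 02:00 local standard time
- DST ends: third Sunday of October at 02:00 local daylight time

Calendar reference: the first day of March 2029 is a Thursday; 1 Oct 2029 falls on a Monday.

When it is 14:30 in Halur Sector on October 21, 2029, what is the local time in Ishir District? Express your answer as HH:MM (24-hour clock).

06:30

Daylight saving runs 22 April – 28 October; October 21, 2029 is inside that window, so Halur Sector is at UTC−03:00.
14:30 Halur Sector + 3h = 17:30 UTC.
1 March 2029 is a Thursday, so the first Saturday is March 3.
1 October 2029 is a Monday, so the first Sunday is October 7 and the third is October 21.
At the standard offset (UTC+13:00), 17:30 UTC + 13h = 06:30 Ishir District standard time (rolling into the next day, 22 October 2029).
The standard-time date in Ishir District, October 22, 2029, is outside the daylight-saving period (3 March – 21 October), so Ishir District is on standard time, UTC+13:00.
17:30 UTC + 13h = 06:30 Ishir District (rolling into the next day, 22 October 2029).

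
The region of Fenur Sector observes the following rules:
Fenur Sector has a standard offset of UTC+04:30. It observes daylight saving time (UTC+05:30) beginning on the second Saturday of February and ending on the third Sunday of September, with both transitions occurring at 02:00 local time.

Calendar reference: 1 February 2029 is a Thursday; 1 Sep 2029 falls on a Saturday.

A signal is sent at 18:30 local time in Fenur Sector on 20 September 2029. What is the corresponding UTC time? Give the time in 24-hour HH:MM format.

14:00

1 February 2029 is a Thursday, so the first Saturday is February 3 and the second is February 10.
1 September 2029 is a Saturday, so the first Sunday is September 2 and the third is September 16.
20 September 2029 does not fall between 10 February and 16 September, so daylight saving is not in effect and Fenur Sector is at UTC+04:30.
18:30 local − 4h30m = 14:00 UTC.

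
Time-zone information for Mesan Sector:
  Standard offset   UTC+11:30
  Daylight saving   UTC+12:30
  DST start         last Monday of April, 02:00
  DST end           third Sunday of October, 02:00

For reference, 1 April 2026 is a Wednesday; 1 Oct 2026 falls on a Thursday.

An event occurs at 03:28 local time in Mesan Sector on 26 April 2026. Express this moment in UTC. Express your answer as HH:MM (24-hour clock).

15:58

1 April 2026 is a Wednesday, so Mondays fall on 6, 13, 20, 27; the last is April 27.
1 October 2026 is a Thursday, so the first Sunday is October 4 and the third is October 18.
26 April 2026 does not fall between 27 April and 18 October, so daylight saving is not in effect and Mesan Sector is at UTC+11:30.
03:28 local − 11h30m = 15:58 UTC (rolling into the previous day, 25 April 2026).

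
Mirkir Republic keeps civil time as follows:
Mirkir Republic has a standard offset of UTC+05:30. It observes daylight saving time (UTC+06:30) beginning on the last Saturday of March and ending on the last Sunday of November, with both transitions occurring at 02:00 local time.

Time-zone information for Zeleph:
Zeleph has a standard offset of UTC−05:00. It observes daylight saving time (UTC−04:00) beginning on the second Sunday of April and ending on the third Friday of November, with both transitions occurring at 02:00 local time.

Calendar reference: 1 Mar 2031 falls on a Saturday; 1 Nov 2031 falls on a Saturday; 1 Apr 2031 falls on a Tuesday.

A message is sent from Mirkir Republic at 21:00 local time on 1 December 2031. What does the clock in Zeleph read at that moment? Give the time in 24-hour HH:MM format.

10:30

1 March 2031 is a Saturday, so Saturdays fall on 1, 8, 15, 22, 29; the last is March 29.
1 November 2031 is a Saturday, so Sundays fall on 2, 9, 16, 23, 30; the last is November 30.
1 December 2031 does not fall between 29 March and 30 November, so daylight saving is not in effect and Mirkir Republic is at UTC+05:30.
21:00 Mirkir Republic − 5h30m = 15:30 UTC.
1 April 2031 is a Tuesday, so the first Sunday is April 6 and the second is April 13.
1 November 2031 is a Saturday, so the first Friday is November 7 and the third is November 21.
At the standard offset (UTC−05:00), 15:30 UTC − 5h = 10:30 Zeleph standard time.
The standard-time date in Zeleph, 1 December 2031, is outside the daylight-saving period (13 April – 21 November), so Zeleph is on standard time, UTC−05:00.
15:30 UTC − 5h = 10:30 Zeleph.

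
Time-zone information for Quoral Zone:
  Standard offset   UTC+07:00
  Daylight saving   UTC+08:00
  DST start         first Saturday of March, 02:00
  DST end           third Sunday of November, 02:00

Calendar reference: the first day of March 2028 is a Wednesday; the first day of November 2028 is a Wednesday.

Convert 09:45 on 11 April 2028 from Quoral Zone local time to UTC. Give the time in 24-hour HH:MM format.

1 March 2028 is a Wednesday, so the first Saturday is March 4.
1 November 2028 is a Wednesday, so the first Sunday is November 5 and the third is November 19.
Daylight saving runs 4 March – 19 November; 11 April 2028 is inside that window, so Quoral Zone is at UTC+08:00.
09:45 local − 8h = 01:45 UTC.

01:45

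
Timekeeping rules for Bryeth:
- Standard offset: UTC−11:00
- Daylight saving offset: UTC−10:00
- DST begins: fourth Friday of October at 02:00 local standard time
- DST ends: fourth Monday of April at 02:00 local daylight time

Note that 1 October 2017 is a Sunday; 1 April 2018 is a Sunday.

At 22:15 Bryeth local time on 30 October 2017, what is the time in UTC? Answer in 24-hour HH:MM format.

1 October 2017 is a Sunday, so the first Friday is October 6 and the fourth is October 27.
1 April 2018 is a Sunday, so the first Monday is April 2 and the fourth is April 23.
30 October 2017 lies within the daylight-saving period (27 October 2017 – 23 April 2018), so Bryeth is on daylight time, UTC−10:00.
22:15 local + 10h = 08:15 UTC (rolling into the next day, 31 October 2017).

08:15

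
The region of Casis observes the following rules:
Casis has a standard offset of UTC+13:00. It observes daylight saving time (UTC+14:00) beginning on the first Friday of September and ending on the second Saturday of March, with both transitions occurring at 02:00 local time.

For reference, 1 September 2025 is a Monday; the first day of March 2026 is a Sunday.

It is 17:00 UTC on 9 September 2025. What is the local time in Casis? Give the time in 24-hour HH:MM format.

1 September 2025 is a Monday, so the first Friday is September 5.
1 March 2026 is a Sunday, so the first Saturday is March 7 and the second is March 14.
At the standard offset (UTC+13:00), 17:00 UTC + 13h = 06:00 Casis standard time (rolling into the next day, 10 September 2025).
The standard-time date in Casis, 10 September 2025, lies within the daylight-saving period (5 September 2025 – 14 March 2026), so Casis is on daylight time, UTC+14:00.
17:00 UTC + 14h = 07:00 local (rolling into the next day, 10 September 2025).

07:00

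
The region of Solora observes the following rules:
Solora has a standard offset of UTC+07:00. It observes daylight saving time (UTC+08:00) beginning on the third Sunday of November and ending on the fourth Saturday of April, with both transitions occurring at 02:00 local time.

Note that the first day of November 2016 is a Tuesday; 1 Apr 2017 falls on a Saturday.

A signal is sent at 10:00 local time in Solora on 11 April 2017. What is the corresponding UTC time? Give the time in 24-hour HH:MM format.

1 November 2016 is a Tuesday, so the first Sunday is November 6 and the third is November 20.
1 April 2017 is a Saturday, so the first Saturday is April 1 and the fourth is April 22.
11 April 2017 lies within the daylight-saving period (20 November 2016 – 22 April 2017), so Solora is on daylight time, UTC+08:00.
10:00 local − 8h = 02:00 UTC.

02:00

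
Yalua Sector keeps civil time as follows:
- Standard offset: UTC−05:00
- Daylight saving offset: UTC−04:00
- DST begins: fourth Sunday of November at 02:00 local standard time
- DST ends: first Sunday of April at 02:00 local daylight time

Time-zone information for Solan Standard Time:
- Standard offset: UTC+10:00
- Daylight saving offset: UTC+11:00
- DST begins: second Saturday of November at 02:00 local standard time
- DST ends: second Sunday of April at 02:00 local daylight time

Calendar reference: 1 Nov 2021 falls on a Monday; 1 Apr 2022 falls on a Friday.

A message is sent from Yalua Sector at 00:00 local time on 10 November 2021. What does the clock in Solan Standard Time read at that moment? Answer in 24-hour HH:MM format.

15:00

1 November 2021 is a Monday, so the first Sunday is November 7 and the fourth is November 28.
1 April 2022 is a Friday, so the first Sunday is April 3.
Daylight saving runs 28 November 2021 – 3 April 2022; 10 November 2021 is outside that window, so Yalua Sector is on standard time at UTC−05:00.
00:00 Yalua Sector + 5h = 05:00 UTC.
1 November 2021 is a Monday, so the first Saturday is November 6 and the second is November 13.
1 April 2022 is a Friday, so the first Sunday is April 3 and the second is April 10.
At the standard offset (UTC+10:00), 05:00 UTC + 10h = 15:00 Solan Standard Time standard time.
The standard-time date in Solan Standard Time, 10 November 2021, is outside the daylight-saving period (13 November 2021 – 10 April 2022), so Solan Standard Time is on standard time, UTC+10:00.
05:00 UTC + 10h = 15:00 Solan Standard Time.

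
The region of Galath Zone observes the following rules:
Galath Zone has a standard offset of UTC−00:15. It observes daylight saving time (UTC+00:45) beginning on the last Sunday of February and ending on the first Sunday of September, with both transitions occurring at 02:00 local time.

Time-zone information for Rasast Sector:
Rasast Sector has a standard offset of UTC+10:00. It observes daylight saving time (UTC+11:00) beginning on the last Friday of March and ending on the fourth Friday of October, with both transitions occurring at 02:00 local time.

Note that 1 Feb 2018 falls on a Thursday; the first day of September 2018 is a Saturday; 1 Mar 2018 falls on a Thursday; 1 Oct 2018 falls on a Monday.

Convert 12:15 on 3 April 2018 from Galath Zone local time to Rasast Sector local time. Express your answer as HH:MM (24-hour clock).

22:30

1 February 2018 is a Thursday, so Sundays fall on 4, 11, 18, 25; the last is February 25.
1 September 2018 is a Saturday, so the first Sunday is September 2.
Daylight saving runs 25 February – 2 September; 3 April 2018 is inside that window, so Galath Zone is at UTC+00:45.
12:15 Galath Zone − 0h45m = 11:30 UTC.
1 March 2018 is a Thursday, so Fridays fall on 2, 9, 16, 23, 30; the last is March 30.
1 October 2018 is a Monday, so the first Friday is October 5 and the fourth is October 26.
At the standard offset (UTC+10:00), 11:30 UTC + 10h = 21:30 Rasast Sector standard time.
The standard-time date in Rasast Sector, 3 April 2018, lies within the daylight-saving period (30 March – 26 October), so Rasast Sector is on daylight time, UTC+11:00.
11:30 UTC + 11h = 22:30 Rasast Sector.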